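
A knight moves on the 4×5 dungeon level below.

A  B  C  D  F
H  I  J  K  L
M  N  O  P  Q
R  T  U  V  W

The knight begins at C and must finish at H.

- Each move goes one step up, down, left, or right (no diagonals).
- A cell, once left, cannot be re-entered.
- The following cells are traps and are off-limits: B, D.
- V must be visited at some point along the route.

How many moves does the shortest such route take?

Any route passes through V somewhere between C and H. Summing Manhattan distances along the two legs (C → V → H) gives a lower bound of 4 + 5 = 9 moves.
A route of 9 moves achieves this: C → J → O → P → V → U → T → N → I → H.
Since 9 matches the lower bound, it is optimal.

9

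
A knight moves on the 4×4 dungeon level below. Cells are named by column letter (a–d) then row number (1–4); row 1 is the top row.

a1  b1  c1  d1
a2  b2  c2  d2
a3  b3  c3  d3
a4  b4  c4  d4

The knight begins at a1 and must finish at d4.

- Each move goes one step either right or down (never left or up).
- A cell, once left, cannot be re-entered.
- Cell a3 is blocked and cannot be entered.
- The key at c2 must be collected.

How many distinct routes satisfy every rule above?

A right/down-only route from a1 to d4 makes exactly 3 down-moves and 3 right-moves in some order.
With no other constraints that would be C(6,3) = 20 routes.
Split at c2 and multiply the segment counts (each segment already excludes blocked cells): a1→c2: 3; c2→d4: 3; product = 9.
That gives 9 routes.

9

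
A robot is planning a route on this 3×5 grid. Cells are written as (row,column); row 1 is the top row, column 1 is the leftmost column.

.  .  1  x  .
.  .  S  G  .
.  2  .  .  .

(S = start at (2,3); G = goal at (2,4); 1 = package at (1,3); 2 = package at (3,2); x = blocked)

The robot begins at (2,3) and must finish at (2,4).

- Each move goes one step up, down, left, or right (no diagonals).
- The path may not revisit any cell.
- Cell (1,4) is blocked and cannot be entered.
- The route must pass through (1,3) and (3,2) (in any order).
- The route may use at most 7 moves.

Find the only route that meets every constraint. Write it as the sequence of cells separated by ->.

The budget equals the shortest possible length, so every move has to be on a shortest route through the required cells.
Route from (2,3): up to (1,3), left to (1,2), 2× down (reaching (3,2)), 2× right (reaching (3,4)), up to (2,4) — 7 moves in all.
Check: all required cells visited; 7 ≤ 7 moves.

(2,3) -> (1,3) -> (1,2) -> (2,2) -> (3,2) -> (3,3) -> (3,4) -> (2,4)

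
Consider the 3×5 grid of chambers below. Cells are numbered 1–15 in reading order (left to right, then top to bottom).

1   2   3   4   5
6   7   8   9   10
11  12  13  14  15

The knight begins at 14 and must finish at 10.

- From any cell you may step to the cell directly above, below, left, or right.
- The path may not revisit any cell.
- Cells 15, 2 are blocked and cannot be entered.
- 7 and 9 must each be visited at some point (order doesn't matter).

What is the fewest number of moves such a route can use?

Any route passes through 7 and 9 in some order between 14 and 10. Summing Manhattan distances along each leg and taking the cheapest ordering (14 → 9 → 7 → 10) gives a lower bound of 1 + 2 + 3 = 6 moves.
A route of 6 moves achieves this: 14 → 13 → 12 → 7 → 8 → 9 → 10.
Since 6 matches the lower bound, it is optimal.

6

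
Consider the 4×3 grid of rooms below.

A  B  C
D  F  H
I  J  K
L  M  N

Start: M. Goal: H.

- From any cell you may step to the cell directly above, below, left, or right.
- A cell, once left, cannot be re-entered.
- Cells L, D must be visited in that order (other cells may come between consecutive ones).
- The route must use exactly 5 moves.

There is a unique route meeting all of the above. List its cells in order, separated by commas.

The waypoints must appear in the order L, D, with no cell reused.
Route from M: left 1 to L, up 2 to D, right 2 to H — 5 moves in all.
Check: order respected (L at step 1, D at step 3); 5 moves as required.

M, L, I, D, F, H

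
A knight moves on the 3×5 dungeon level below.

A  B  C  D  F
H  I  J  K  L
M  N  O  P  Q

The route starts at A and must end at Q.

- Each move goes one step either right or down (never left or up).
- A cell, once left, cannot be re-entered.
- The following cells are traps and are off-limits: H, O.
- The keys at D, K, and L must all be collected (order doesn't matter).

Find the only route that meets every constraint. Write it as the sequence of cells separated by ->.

Moves only go right or down, so the column and row indices never decrease.
Route from A: right 3 to D, down 1 to K, right 1 to L, down 1 to Q — 6 moves in all.
Check: all required cells visited.

A -> B -> C -> D -> K -> L -> Q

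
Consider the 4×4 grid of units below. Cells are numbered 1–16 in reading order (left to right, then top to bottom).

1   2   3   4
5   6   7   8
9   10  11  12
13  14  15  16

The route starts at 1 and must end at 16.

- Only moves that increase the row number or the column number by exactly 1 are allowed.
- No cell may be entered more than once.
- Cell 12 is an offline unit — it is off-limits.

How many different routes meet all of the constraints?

10

A right/down-only route from 1 to 16 makes exactly 3 down-moves and 3 right-moves in some order.
With no other constraints that would be C(6,3) = 20 routes.
Subtract routes through each blocked cell (inclusion–exclusion for overlaps): − through 12: 10 → 10.
That gives 10 routes.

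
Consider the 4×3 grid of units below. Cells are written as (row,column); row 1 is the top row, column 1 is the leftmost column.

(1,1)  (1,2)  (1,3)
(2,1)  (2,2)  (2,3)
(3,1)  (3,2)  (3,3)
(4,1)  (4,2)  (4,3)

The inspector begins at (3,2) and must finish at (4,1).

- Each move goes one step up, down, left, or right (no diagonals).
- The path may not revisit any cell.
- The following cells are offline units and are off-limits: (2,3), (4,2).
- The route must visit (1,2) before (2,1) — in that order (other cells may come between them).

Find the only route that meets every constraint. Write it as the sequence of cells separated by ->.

The waypoints must appear in the order (1,2), (2,1), with no cell reused.
Route from (3,2): 2× up (reaching (1,2)), left to (1,1), 3× down (reaching (4,1)) — 6 moves in all.
Check: order respected ((1,2) at step 2, (2,1) at step 4).

(3,2) -> (2,2) -> (1,2) -> (1,1) -> (2,1) -> (3,1) -> (4,1)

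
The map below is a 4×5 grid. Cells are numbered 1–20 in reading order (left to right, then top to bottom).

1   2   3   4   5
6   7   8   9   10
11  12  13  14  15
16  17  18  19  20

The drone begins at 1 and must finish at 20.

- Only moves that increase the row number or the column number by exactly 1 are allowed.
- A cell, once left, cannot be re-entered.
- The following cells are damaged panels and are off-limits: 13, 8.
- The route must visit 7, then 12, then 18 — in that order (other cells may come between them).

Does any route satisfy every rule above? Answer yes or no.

yes

One route that works: 1 → 6 → 7 → 12 → 17 → 18 → 19 → 20.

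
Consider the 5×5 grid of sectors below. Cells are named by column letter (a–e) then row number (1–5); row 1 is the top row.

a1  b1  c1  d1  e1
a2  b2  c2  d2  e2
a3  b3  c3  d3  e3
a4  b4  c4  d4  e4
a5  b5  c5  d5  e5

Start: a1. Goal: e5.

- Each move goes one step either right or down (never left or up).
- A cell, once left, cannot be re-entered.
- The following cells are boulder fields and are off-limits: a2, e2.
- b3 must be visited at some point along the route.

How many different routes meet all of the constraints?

10

A right/down-only route from a1 to e5 makes exactly 4 down-moves and 4 right-moves in some order.
With no other constraints that would be C(8,4) = 70 routes.
Split at b3 and multiply the segment counts (each segment already excludes blocked cells): a1→b3: 1; b3→e5: 10; product = 10.
That gives 10 routes.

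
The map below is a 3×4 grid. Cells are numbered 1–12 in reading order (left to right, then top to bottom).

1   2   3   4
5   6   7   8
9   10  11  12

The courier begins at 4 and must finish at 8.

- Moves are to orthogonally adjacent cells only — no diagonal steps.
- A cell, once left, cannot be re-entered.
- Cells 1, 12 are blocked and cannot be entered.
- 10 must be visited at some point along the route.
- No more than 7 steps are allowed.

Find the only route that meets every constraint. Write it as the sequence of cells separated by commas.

Any route must reach 10 and still end at 8 within 7 moves, so the order of the required stops is forced.
Route from 4: 2× left (reaching 2), 2× down (reaching 10), right to 11, up to 7, right to 8 — 7 moves in all.
Check: all required cells visited; 7 ≤ 7 moves.

4, 3, 2, 6, 10, 11, 7, 8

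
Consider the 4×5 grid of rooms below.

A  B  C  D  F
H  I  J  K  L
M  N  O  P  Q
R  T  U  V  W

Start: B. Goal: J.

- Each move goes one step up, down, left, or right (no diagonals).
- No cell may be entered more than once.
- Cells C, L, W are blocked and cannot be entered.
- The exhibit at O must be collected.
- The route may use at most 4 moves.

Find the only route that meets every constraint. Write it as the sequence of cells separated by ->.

Any route must reach O and still end at J within 4 moves, so the order of the required stops is forced.
Route from B: down 2 to N, right 1 to O, up 1 to J — 4 moves in all.
Check: all required cells visited; 4 ≤ 4 moves.

B -> I -> N -> O -> J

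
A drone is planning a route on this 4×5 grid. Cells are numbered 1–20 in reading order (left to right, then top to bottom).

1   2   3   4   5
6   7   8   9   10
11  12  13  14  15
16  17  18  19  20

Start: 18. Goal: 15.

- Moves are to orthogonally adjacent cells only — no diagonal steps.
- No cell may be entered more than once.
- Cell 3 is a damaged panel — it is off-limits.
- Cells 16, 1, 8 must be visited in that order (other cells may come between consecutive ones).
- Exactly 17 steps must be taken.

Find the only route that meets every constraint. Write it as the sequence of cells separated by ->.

The waypoints must appear in the order 16, 1, 8, with no cell reused.
Route from 18: right to 19, up to 14, 2× left (reaching 12), down to 17, left to 16, 3× up (reaching 1), right to 2, down to 7, 2× right (reaching 9), up to 4, right to 5, 2× down (reaching 15) — 17 moves in all.
Check: order respected (16 at step 6, 1 at step 9, 8 at step 12); 17 moves as required.

18 -> 19 -> 14 -> 13 -> 12 -> 17 -> 16 -> 11 -> 6 -> 1 -> 2 -> 7 -> 8 -> 9 -> 4 -> 5 -> 10 -> 15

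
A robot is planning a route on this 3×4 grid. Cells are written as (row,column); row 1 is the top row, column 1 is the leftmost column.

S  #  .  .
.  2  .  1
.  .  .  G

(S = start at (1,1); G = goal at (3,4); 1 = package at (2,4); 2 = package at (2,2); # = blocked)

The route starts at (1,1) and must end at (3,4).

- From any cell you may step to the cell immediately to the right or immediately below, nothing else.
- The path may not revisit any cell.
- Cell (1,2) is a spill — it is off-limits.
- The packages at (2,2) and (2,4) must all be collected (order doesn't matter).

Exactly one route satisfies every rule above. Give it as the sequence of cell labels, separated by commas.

Moves only go right or down, so the column and row indices never decrease.
Route from (1,1): down 1 to (2,1), right 3 to (2,4), down 1 to (3,4) — 5 moves in all.
Check: all required cells visited.

(1,1), (2,1), (2,2), (2,3), (2,4), (3,4)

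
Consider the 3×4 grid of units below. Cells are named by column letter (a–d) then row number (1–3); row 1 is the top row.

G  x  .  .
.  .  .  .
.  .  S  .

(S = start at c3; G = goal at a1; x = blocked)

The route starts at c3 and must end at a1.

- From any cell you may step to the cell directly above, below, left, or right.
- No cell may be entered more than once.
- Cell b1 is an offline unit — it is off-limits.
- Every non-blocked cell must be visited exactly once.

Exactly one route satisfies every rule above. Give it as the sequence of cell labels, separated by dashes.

c3 - d3 - d2 - d1 - c1 - c2 - b2 - b3 - a3 - a2 - a1

Need to visit all 11 open cells exactly once, starting at c3 and ending at a1.
Cell c1 has only two open neighbours (c2 and d1), so the path must pass straight through it: one of those is the cell it's entered from and the other is where it exits.
Route from c3: right to d3, 2× up (reaching d1), left to c1, down to c2, left to b2, down to b3, left to a3, 2× up (reaching a1) — 10 moves in all.
Check: all 11 open cells covered.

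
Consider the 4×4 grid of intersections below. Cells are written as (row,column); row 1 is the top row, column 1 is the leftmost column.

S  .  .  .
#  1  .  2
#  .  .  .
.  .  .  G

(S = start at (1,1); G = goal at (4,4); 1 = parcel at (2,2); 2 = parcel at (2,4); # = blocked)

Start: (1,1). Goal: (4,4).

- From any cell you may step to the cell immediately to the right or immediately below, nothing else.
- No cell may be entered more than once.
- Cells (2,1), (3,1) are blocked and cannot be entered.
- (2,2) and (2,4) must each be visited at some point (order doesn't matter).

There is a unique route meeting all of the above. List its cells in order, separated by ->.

Moves only go right or down, so the column and row indices never decrease.
Route from (1,1): right 1 to (1,2), down 1 to (2,2), right 2 to (2,4), down 2 to (4,4) — 6 moves in all.
Check: all required cells visited.

(1,1) -> (1,2) -> (2,2) -> (2,3) -> (2,4) -> (3,4) -> (4,4)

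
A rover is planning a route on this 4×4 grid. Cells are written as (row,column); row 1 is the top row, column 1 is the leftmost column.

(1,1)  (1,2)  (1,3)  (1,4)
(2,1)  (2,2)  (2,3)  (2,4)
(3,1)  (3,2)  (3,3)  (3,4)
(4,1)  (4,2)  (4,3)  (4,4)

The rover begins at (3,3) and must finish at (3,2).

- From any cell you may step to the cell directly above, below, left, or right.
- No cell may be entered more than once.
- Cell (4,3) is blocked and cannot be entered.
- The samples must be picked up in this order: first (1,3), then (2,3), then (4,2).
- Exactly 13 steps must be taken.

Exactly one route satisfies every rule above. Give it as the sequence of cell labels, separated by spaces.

The waypoints must appear in the order (1,3), (2,3), (4,2), with no cell reused.
Route from (3,3): right to (3,4), 2× up (reaching (1,4)), left to (1,3), down to (2,3), left to (2,2), up to (1,2), left to (1,1), 3× down (reaching (4,1)), right to (4,2), up to (3,2) — 13 moves in all.
Check: order respected ((1,3) at step 4, (2,3) at step 5, (4,2) at step 12); 13 moves as required.

(3,3) (3,4) (2,4) (1,4) (1,3) (2,3) (2,2) (1,2) (1,1) (2,1) (3,1) (4,1) (4,2) (3,2)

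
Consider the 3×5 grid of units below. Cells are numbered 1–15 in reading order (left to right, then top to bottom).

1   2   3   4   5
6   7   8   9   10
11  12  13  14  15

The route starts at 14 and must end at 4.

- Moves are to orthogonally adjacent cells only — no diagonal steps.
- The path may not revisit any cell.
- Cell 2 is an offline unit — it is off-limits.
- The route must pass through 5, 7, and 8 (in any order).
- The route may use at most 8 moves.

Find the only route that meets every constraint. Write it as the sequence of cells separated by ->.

The 8-move cap with required stops at 5, 7, 8 leaves no slack for detours.
Route from 14: 2× left (reaching 12), up to 7, 3× right (reaching 10), up to 5, left to 4 — 8 moves in all.
Check: all required cells visited; 8 ≤ 8 moves.

14 -> 13 -> 12 -> 7 -> 8 -> 9 -> 10 -> 5 -> 4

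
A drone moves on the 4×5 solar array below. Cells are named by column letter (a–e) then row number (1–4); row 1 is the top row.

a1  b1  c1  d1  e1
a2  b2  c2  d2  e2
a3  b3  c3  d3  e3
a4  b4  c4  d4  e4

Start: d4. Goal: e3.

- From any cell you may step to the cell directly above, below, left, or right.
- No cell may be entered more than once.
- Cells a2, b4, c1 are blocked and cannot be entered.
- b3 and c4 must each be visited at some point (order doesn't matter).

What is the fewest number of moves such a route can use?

Any route passes through b3 and c4 in some order between d4 and e3. Summing Manhattan distances along each leg and taking the cheapest ordering (d4 → c4 → b3 → e3) gives a lower bound of 1 + 2 + 3 = 6 moves.
The shortest route satisfying every rule uses 8 moves: d4 → c4 → c3 → b3 → b2 → c2 → d2 → d3 → e3.
The no-revisit rule (legs can't share cells) pushes the minimum above the 6-move bound; an exhaustive check rules out every length from 6 to 7, leaving 8 as the minimum.

8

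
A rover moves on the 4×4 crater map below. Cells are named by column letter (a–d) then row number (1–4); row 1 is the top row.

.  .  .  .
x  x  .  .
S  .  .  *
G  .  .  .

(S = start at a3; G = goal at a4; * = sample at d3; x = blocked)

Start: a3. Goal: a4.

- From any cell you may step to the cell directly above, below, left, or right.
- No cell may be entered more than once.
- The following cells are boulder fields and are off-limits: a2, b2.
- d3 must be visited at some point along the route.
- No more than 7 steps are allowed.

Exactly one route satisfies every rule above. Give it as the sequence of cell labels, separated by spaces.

The 7-move cap with required stops at d3 leaves no slack for detours.
Route from a3: 3× right (reaching d3), down to d4, 3× left (reaching a4) — 7 moves in all.
Check: all required cells visited; 7 ≤ 7 moves.

a3 b3 c3 d3 d4 c4 b4 a4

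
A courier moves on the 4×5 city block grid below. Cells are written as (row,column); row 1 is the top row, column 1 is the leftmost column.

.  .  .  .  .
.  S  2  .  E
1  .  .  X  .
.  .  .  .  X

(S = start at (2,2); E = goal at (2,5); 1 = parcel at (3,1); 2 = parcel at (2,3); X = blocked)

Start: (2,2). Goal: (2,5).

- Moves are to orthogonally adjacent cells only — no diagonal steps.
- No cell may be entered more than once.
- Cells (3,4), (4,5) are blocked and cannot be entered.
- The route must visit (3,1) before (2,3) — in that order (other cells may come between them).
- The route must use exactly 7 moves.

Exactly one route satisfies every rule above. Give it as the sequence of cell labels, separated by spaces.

(2,2) (2,1) (3,1) (3,2) (3,3) (2,3) (2,4) (2,5)

The waypoints must appear in the order (3,1), (2,3), with no cell reused.
Route from (2,2): left 1 to (2,1), down 1 to (3,1), right 2 to (3,3), up 1 to (2,3), right 2 to (2,5) — 7 moves in all.
Check: order respected (1 at step 2, 2 at step 5); 7 moves as required.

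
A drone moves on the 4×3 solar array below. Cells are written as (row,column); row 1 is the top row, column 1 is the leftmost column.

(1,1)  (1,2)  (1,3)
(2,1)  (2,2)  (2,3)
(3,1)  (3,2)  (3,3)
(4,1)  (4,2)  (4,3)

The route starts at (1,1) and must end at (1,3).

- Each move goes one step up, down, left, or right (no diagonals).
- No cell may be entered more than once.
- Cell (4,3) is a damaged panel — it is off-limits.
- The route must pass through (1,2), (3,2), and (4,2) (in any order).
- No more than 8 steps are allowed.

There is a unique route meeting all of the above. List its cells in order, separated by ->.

The 8-move cap with required stops at (1,2), (3,2), (4,2) leaves no slack for detours.
Route from (1,1): 3× down (reaching (4,1)), right to (4,2), 3× up (reaching (1,2)), right to (1,3) — 8 moves in all.
Check: all required cells visited; 8 ≤ 8 moves.

(1,1) -> (2,1) -> (3,1) -> (4,1) -> (4,2) -> (3,2) -> (2,2) -> (1,2) -> (1,3)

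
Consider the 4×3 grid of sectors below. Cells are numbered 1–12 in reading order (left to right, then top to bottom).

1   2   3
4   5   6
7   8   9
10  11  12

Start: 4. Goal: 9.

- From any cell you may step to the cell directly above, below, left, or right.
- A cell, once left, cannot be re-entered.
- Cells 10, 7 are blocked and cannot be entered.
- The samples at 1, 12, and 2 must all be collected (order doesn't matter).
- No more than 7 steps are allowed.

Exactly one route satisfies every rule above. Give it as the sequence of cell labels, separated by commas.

4, 1, 2, 5, 8, 11, 12, 9

Any route must reach 1, 12, and 2 and still end at 9 within 7 moves, so the order of the required stops is forced.
Route from 4: up to 1, right to 2, 3× down (reaching 11), right to 12, up to 9 — 7 moves in all.
Check: all required cells visited; 7 ≤ 7 moves.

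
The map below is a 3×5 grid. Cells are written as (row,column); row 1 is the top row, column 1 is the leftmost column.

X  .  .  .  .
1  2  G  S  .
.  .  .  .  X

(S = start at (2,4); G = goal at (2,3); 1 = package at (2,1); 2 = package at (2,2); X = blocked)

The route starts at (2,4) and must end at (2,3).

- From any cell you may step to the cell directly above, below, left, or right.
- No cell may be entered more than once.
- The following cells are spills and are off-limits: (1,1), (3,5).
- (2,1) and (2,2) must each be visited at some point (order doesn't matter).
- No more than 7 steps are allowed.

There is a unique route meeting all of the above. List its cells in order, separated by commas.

(2,4), (3,4), (3,3), (3,2), (3,1), (2,1), (2,2), (2,3)

Any route must reach (2,1) and (2,2) and still end at (2,3) within 7 moves, so the order of the required stops is forced.
Route from (2,4): down 1 to (3,4), left 3 to (3,1), up 1 to (2,1), right 2 to (2,3) — 7 moves in all.
Check: all required cells visited; 7 ≤ 7 moves.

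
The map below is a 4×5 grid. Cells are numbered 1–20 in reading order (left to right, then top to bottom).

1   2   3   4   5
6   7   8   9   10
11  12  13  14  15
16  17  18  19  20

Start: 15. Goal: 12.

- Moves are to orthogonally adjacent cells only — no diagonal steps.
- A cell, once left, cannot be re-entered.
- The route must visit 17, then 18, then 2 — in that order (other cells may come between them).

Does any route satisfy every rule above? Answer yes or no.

no

Ignoring the required order, 194 revisit-free routes from 15 to 12 pass through all of 17, 18, and 2; the waypoint orders that occur are 18 → 17 → 2 (71); 2 → 17 → 18 (54); 2 → 18 → 17 (40); 18 → 2 → 17 (29) — never 17 → 18 → 2.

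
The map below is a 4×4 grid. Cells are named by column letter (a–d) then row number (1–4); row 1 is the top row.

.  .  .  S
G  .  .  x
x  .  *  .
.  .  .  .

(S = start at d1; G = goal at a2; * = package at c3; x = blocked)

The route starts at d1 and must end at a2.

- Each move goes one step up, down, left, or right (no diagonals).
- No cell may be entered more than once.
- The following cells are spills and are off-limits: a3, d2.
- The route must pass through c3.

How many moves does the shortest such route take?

Any route passes through c3 somewhere between d1 and a2. Summing Manhattan distances along the two legs (d1 → c3 → a2) gives a lower bound of 3 + 3 = 6 moves.
A route of 6 moves achieves this: d1 → c1 → c2 → c3 → b3 → b2 → a2.
Since 6 matches the lower bound, it is optimal.

6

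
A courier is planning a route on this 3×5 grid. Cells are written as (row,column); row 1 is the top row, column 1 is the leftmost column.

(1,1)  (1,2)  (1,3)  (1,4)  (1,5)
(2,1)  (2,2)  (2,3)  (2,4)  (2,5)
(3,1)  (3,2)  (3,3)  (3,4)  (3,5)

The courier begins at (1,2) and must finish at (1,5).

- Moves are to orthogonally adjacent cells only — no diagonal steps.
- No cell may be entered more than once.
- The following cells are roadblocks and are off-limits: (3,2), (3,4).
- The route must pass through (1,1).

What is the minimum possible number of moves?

7

Any route passes through (1,1) somewhere between (1,2) and (1,5). Summing Manhattan distances along the two legs ((1,2) → (1,1) → (1,5)) gives a lower bound of 1 + 4 = 5 moves.
The shortest route satisfying every rule uses 7 moves: (1,2) → (1,1) → (2,1) → (2,2) → (2,3) → (1,3) → (1,4) → (1,5).
The bound of 5 isn't tight here; checking systematically, no route of length 5 through 6 satisfies every constraint, so 7 is the minimum.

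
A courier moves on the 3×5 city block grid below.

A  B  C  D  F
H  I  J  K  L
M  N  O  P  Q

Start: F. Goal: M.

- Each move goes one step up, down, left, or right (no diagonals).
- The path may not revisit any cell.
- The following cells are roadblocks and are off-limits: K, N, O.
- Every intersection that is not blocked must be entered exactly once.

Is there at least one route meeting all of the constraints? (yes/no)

Cell P has only one open neighbour but is neither the start nor the goal, so a Hamiltonian route would have to both enter and leave it through the same neighbour — impossible without revisiting.

no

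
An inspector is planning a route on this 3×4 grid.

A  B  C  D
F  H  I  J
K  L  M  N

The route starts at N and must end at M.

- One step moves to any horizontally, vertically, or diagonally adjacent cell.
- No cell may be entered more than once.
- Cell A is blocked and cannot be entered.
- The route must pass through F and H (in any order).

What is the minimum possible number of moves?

5

Any route passes through F and H in some order between N and M. Summing Chebyshev distances along each leg and taking the cheapest ordering (N → F → H → M) gives a lower bound of 3 + 1 + 1 = 5 moves.
A route of 5 moves achieves this: N → I → B → F → H → M.
Since 5 matches the lower bound, it is optimal.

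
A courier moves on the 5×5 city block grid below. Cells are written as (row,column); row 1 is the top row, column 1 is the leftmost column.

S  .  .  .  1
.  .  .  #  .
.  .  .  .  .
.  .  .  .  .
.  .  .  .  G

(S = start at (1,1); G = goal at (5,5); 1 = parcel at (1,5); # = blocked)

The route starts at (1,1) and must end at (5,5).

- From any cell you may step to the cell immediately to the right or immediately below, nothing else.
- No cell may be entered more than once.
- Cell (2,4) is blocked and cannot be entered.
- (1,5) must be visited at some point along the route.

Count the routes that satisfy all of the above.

A right/down-only route from (1,1) to (5,5) makes exactly 4 down-moves and 4 right-moves in some order.
With no other constraints that would be C(8,4) = 70 routes.
Split at (1,5) and multiply the segment counts (each segment already excludes blocked cells): (1,1)→(1,5): 1; (1,5)→(5,5): 1; product = 1.
That gives 1 route.

1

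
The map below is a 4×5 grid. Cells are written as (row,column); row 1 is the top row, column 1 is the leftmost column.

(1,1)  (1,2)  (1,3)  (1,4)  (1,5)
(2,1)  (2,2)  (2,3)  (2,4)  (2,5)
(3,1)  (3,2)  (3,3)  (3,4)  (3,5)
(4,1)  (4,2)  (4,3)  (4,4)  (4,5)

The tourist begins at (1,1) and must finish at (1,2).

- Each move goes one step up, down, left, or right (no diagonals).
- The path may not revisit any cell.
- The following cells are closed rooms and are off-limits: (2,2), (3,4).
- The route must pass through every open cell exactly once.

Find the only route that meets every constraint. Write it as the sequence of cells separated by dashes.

(1,1) - (2,1) - (3,1) - (4,1) - (4,2) - (3,2) - (3,3) - (4,3) - (4,4) - (4,5) - (3,5) - (2,5) - (1,5) - (1,4) - (2,4) - (2,3) - (1,3) - (1,2)

Need to visit all 18 open cells exactly once, starting at (1,1) and ending at (1,2).
Route from (1,1): down 3 to (4,1), right 1 to (4,2), up 1 to (3,2), right 1 to (3,3), down 1 to (4,3), right 2 to (4,5), up 3 to (1,5), left 1 to (1,4), down 1 to (2,4), left 1 to (2,3), up 1 to (1,3), left 1 to (1,2) — 17 moves in all.
Check: all 18 open cells covered.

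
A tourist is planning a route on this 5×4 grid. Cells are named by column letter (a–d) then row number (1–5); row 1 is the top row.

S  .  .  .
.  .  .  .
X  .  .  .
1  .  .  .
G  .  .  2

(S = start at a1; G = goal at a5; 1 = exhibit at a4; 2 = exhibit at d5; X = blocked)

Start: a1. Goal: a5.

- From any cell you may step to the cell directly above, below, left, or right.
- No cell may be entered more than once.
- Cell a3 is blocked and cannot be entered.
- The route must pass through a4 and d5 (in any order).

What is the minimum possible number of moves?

12

Any route passes through a4 and d5 in some order between a1 and a5. Summing Manhattan distances along each leg and taking the cheapest ordering (a1 → a4 → d5 → a5) gives a lower bound of 3 + 4 + 3 = 10 moves.
That bound ignores the blocked cells. Measuring each leg by the fewest moves that actually steer around them (a1→a4: 5; a4→d5: 4; d5→a5: 3) raises the lower bound to 12.
A route of 12 moves exists: a1 → a2 → b2 → b3 → c3 → c4 → d4 → d5 → c5 → b5 → b4 → a4 → a5.
Since 12 matches that lower bound, it is optimal.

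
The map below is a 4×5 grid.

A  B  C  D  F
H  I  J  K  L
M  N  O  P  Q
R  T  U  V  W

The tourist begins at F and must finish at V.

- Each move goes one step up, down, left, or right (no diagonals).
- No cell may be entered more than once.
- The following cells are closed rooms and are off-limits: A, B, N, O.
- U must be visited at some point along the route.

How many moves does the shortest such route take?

Any route passes through U somewhere between F and V. Summing Manhattan distances along the two legs (F → U → V) gives a lower bound of 5 + 1 = 6 moves.
The shortest route satisfying every rule uses 10 moves: F → L → K → J → I → H → M → R → T → U → V.
The bound of 6 isn't tight here; checking systematically, no route of length 6 through 9 satisfies every constraint (on a 4-connected grid the length of any start-to-goal walk has the same parity as the Manhattan bound, so only lengths 6, 8, 10, … need checking), so 10 is the minimum.

10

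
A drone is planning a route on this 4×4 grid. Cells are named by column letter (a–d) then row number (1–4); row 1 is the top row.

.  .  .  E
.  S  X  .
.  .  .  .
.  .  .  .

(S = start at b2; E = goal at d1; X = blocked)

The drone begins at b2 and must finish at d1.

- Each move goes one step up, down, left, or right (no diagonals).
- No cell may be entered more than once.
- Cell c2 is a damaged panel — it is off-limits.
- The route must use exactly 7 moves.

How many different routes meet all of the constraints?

Need simple routes of exactly 7 moves from b2 to d1 (Manhattan distance 3, so 2 moves are spent on a detour and 2 undoing it).
Enumerating: b2 b3 b4 c4 c3 d3 d2 d1 | b2 b3 b4 c4 d4 d3 d2 d1 | b2 b3 a3 a2 a1 b1 c1 d1 | b2 b3 c3 c4 d4 d3 d2 d1 | b2 a2 a3 b3 c3 d3 d2 d1.
That gives 5 routes.

5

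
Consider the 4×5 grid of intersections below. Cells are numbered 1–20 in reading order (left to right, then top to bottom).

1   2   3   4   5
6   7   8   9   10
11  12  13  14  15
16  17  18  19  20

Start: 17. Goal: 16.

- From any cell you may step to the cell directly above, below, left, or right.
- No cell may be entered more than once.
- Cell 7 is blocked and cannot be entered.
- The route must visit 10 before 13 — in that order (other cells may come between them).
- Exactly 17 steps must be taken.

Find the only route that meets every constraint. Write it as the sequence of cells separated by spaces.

17 18 19 20 15 10 5 4 9 14 13 8 3 2 1 6 11 16

The waypoints must appear in the order 10, 13, with no cell reused.
Route from 17: 3× right (reaching 20), 3× up (reaching 5), left to 4, 2× down (reaching 14), left to 13, 2× up (reaching 3), 2× left (reaching 1), 3× down (reaching 16) — 17 moves in all.
Check: order respected (10 at step 5, 13 at step 10); 17 moves as required.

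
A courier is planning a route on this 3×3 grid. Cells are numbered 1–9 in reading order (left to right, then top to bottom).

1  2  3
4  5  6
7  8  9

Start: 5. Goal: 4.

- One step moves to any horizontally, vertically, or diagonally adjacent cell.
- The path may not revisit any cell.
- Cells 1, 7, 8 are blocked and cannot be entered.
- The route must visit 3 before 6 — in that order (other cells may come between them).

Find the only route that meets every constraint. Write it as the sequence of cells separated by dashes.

5 - 3 - 6 - 2 - 4

The waypoints must appear in the order 3, 6, with no cell reused.
Route from 5: up-right 1 to 3, down 1 to 6, up-left 1 to 2, down-left 1 to 4 — 4 moves in all.
Check: order respected (3 at step 1, 6 at step 2).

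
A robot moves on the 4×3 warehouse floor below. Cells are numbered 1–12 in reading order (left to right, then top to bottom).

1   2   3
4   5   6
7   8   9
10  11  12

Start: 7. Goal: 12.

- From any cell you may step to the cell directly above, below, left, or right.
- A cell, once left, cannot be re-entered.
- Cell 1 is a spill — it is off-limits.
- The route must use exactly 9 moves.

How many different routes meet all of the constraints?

Need simple routes of exactly 9 moves from 7 to 12 (Manhattan distance 3, so 3 moves are spent on a detour and 3 undoing it).
Enumerating: 7 4 5 2 3 6 9 8 11 12 | 7 10 11 8 5 2 3 6 9 12.
That gives 2 routes.

2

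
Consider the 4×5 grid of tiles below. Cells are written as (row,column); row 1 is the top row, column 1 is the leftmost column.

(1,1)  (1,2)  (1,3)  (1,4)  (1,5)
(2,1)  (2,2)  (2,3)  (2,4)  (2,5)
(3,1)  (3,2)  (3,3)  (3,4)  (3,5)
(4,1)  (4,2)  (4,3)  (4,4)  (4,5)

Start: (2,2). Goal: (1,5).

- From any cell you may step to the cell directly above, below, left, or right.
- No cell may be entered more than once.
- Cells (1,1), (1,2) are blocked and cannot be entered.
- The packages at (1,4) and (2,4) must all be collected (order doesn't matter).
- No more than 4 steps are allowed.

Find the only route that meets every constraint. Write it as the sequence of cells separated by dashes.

(2,2) - (2,3) - (2,4) - (1,4) - (1,5)

The 4-move cap with required stops at (1,4), (2,4) leaves no slack for detours.
Route from (2,2): right 2 to (2,4), up 1 to (1,4), right 1 to (1,5) — 4 moves in all.
Check: all required cells visited; 4 ≤ 4 moves.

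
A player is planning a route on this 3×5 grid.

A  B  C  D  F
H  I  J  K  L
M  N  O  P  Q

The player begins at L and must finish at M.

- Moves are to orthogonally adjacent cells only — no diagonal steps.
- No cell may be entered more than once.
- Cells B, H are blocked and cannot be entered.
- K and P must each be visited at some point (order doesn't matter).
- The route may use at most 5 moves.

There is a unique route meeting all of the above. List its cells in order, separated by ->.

Any route must reach K and P and still end at M within 5 moves, so the order of the required stops is forced.
Route from L: left to K, down to P, 3× left (reaching M) — 5 moves in all.
Check: all required cells visited; 5 ≤ 5 moves.

L -> K -> P -> O -> N -> M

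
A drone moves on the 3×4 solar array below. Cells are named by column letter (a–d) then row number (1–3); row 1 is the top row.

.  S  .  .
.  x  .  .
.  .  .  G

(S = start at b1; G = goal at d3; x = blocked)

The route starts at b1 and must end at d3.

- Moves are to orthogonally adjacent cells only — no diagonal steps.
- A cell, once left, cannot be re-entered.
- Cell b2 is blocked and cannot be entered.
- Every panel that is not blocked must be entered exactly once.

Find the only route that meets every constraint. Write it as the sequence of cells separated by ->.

Need to visit all 11 open cells exactly once, starting at b1 and ending at d3.
Cell a2 has only two open neighbours (a1 and a3), so the path must pass straight through it: one of those is the cell it's entered from and the other is where it exits.
Route from b1: left 1 to a1, down 2 to a3, right 2 to c3, up 2 to c1, right 1 to d1, down 2 to d3 — 10 moves in all.
Check: all 11 open cells covered.

b1 -> a1 -> a2 -> a3 -> b3 -> c3 -> c2 -> c1 -> d1 -> d2 -> d3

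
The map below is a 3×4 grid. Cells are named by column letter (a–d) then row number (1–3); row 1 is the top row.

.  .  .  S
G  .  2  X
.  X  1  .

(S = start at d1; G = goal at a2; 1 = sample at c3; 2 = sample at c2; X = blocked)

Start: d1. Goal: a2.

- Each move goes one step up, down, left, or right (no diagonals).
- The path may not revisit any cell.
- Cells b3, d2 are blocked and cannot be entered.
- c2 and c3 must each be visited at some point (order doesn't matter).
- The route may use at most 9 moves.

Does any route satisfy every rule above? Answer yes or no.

Exhausting the options from d1, every branch either dead-ends against blocked cells, would have to re-enter a cell already used, runs past the 9-move limit, or reaches the goal with a constraint still unmet.

no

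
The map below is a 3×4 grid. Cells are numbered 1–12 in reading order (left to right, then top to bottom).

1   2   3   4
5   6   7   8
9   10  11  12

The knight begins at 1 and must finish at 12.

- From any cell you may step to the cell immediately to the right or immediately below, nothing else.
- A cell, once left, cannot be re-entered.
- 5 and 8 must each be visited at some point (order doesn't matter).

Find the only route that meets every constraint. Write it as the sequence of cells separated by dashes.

Moves only go right or down, so the column and row indices never decrease.
Route from 1: down to 5, 3× right (reaching 8), down to 12 — 5 moves in all.
Check: all required cells visited.

1 - 5 - 6 - 7 - 8 - 12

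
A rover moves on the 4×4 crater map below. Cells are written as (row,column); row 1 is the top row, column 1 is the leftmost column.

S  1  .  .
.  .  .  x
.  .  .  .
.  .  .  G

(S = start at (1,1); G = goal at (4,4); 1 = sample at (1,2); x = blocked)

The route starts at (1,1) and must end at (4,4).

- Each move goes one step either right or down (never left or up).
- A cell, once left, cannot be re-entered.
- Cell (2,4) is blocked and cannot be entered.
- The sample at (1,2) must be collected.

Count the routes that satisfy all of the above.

A right/down-only route from (1,1) to (4,4) makes exactly 3 down-moves and 3 right-moves in some order.
With no other constraints that would be C(6,3) = 20 routes.
Split at (1,2) and multiply the segment counts (each segment already excludes blocked cells): (1,1)→(1,2): 1; (1,2)→(4,4): 7; product = 7.
That gives 7 routes.

7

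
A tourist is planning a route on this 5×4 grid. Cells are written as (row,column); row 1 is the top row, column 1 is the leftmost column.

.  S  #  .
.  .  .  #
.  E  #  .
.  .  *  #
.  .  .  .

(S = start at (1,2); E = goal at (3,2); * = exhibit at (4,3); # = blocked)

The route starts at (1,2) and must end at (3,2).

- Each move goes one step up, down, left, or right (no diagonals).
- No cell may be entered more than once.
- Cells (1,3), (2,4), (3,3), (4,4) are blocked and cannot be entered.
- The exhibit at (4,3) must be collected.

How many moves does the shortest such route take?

10

Any route passes through (4,3) somewhere between (1,2) and (3,2). Summing Manhattan distances along the two legs ((1,2) → (4,3) → (3,2)) gives a lower bound of 4 + 2 = 6 moves.
The shortest route satisfying every rule uses 10 moves: (1,2) → (2,2) → (2,1) → (3,1) → (4,1) → (5,1) → (5,2) → (5,3) → (4,3) → (4,2) → (3,2).
The no-revisit rule (legs can't share cells) pushes the minimum above the 6-move bound; an exhaustive check rules out every length from 6 to 9 (on a 4-connected grid the length of any start-to-goal walk has the same parity as the Manhattan bound, so only lengths 6, 8, 10, … need checking), leaving 10 as the minimum.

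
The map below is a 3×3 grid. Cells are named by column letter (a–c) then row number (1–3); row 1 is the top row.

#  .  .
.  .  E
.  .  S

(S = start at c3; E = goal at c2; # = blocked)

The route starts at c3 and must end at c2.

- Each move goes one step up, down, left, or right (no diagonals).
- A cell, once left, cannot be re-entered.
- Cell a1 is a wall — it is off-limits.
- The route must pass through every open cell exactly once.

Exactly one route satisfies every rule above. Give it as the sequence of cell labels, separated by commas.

Need to visit all 8 open cells exactly once, starting at c3 and ending at c2.
Route from c3: 2× left (reaching a3), up to a2, right to b2, up to b1, right to c1, down to c2 — 7 moves in all.
Check: all 8 open cells covered.

c3, b3, a3, a2, b2, b1, c1, c2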